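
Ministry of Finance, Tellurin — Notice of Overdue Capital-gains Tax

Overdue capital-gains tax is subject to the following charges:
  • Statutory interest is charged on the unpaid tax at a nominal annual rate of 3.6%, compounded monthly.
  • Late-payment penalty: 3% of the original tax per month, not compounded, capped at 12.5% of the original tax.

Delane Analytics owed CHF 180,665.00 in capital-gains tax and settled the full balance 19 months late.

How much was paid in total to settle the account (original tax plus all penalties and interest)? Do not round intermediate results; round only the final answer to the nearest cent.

Penalty (uncapped): 19 × 3% × CHF 180,665.00 = CHF 102,979.05; cap = 12.5% × CHF 180,665.00 = CHF 22,583.13… → penalty = CHF 22,583.13…
Interest (3.6%/yr ÷ 12 = 0.3%/month): CHF 180,665.00 × ((1 + 0.003)^19 − 1) = CHF 10,580.7324…
Total = CHF 180,665.00 + CHF 22,583.1250 + CHF 10,580.7324… = CHF 213,828.86

CHF 213,828.86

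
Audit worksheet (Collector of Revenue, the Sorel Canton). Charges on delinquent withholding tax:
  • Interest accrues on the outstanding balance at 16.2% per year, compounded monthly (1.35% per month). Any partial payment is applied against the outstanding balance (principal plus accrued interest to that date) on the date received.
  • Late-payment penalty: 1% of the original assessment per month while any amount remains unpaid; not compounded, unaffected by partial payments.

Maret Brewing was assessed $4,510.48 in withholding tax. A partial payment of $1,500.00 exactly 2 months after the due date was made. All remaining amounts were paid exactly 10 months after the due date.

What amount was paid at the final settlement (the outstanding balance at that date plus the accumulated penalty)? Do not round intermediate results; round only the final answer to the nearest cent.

Balance at month 2: $4,510.4800 × (1 + 0.0135)^2 = $4,633.0850…
After $1,500.00 payment: $4,633.0850… − $1,500.00 = $3,133.0850…
Balance at month 10: $3,133.0850… × (1 + 0.0135)^8 = $3,487.8854…
Penalty: 10 × 1% × $4,510.48 = $451.05…
Final settlement = outstanding balance + penalty = $3,487.8854… + $451.05… = $3,938.93

$3,938.93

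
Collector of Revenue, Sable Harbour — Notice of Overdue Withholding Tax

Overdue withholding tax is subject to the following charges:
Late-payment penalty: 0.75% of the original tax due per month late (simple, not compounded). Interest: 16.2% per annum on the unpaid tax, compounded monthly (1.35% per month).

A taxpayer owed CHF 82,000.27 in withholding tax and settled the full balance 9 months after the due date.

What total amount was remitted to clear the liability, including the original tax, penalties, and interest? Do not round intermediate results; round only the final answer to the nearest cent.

Late-payment penalty: 9 × 0.75% × CHF 82,000.27 = CHF 5,535.02…
Interest: CHF 82,000.27 × ((1 + 0.0135)^9 − 1) = CHF 82,000.27 × 0.1282719… = CHF 10,518.3315…
Total = CHF 82,000.27 + CHF 5,535.0182… + CHF 10,518.3315… = CHF 98,053.62

CHF 98,053.62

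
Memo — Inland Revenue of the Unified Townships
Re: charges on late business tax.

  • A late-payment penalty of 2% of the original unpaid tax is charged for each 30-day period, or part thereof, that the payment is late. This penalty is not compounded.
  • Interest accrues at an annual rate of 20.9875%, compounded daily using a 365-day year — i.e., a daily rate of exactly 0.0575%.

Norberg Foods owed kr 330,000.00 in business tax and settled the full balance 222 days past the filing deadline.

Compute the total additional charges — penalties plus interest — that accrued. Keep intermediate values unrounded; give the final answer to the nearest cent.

Penalty periods: ⌈222/30⌉ = 8; penalty = 8 × 2% × kr 330,000.00 = kr 52,800.00
Interest: kr 330,000.00 × ((1 + 0.000575)^222 − 1) = kr 330,000.00 × 0.13611360… = kr 44,917.4878…
Penalties + interest = kr 52,800.0000 + kr 44,917.4878… = kr 97,717.49

kr 97,717.49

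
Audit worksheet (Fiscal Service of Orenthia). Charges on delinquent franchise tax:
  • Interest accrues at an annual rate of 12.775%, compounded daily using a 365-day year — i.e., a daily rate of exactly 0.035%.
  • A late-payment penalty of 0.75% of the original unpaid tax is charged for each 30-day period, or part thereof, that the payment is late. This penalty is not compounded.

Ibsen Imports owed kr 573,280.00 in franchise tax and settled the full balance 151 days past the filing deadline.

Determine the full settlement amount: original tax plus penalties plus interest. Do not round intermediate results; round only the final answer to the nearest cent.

kr 630,184.77

Penalty periods: ⌈151/30⌉ = 6; penalty = 6 × 0.75% × kr 573,280.00 = kr 25,797.60
Interest: kr 573,280.00 × ((1 + 0.00035)^151 − 1) = kr 573,280.00 × 0.05426174… = kr 31,107.1727…
Total = kr 573,280.00 + kr 25,797.6000 + kr 31,107.1727… = kr 630,184.77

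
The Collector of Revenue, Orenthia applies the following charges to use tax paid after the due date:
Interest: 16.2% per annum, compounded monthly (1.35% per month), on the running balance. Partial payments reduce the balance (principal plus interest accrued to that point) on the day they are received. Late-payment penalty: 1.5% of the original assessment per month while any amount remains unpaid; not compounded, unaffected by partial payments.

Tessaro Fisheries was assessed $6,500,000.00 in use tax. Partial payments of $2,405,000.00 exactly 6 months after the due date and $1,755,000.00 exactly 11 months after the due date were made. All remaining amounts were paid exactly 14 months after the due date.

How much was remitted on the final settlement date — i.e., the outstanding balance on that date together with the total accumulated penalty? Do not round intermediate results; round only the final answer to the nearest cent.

Balance at month 6: $6,500,000.0000 × (1 + 0.0135)^6 = $7,044,592.4797…
After $2,405,000.00 payment: $7,044,592.4797… − $2,405,000.00 = $4,639,592.4797…
Balance at month 11: $4,639,592.4797… × (1 + 0.0135)^5 = $4,961,335.5534…
After $1,755,000.00 payment: $4,961,335.5534… − $1,755,000.00 = $3,206,335.5534…
Balance at month 14: $3,206,335.5534… × (1 + 0.0135)^3 = $3,337,953.0961…
Penalty: 14 × 1.5% × $6,500,000.00 = $1,365,000.00
Final settlement = outstanding balance + penalty = $3,337,953.0961… + $1,365,000.00 = $4,702,953.10

$4,702,953.10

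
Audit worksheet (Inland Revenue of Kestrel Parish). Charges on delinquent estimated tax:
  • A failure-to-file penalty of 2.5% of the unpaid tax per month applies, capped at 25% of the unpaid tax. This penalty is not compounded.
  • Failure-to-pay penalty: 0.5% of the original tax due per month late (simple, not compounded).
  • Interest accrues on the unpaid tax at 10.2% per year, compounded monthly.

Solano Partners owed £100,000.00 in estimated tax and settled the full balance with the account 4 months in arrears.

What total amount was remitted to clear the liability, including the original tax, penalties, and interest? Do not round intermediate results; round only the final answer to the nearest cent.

Failure-to-file: 4 × 2.5% × £100,000.00 = £10,000.00 (under the 25% cap)
Failure-to-pay penalty: 4 × 0.5% × £100,000.00 = £2,000.00
Interest (10.2%/yr ÷ 12 = 0.85%/month): £100,000.00 × ((1 + 0.0085)^4 − 1) = £3,443.5962…
Total = £100,000.00 + £12,000.0000 + £3,443.5962… = £115,443.60

£115,443.60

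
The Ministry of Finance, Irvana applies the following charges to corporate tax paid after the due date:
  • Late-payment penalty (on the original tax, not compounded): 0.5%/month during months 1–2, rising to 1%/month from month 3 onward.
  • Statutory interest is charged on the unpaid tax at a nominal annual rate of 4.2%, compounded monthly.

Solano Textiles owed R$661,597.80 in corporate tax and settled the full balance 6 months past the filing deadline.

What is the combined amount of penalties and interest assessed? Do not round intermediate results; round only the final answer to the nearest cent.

R$47,095.58

Penalty, months 1–2: 2 × 0.5% × R$661,597.80 = R$6,615.98…
Penalty, months 3–6: 4 × 1% × R$661,597.80 = R$26,463.91…
Interest (4.2%/yr ÷ 12 = 0.35%/month): R$661,597.80 × ((1 + 0.0035)^6 − 1) = R$14,015.6912…
Penalties + interest = R$33,079.8900 + R$14,015.6912… = R$47,095.58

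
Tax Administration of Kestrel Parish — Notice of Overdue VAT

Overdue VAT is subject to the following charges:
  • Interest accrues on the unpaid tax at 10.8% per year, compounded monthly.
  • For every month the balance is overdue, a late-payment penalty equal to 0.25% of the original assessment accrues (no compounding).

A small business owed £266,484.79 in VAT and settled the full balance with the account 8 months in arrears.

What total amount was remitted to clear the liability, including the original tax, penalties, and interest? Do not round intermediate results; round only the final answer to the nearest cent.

Late-payment penalty: 8 × 0.25% × £266,484.79 = £5,329.70…
Interest (10.8%/yr ÷ 12 = 0.9%/month): £266,484.79 × ((1 + 0.009)^8 − 1) = £19,802.2946…
Total = £266,484.79 + £5,329.6958 + £19,802.2946… = £291,616.78

£291,616.78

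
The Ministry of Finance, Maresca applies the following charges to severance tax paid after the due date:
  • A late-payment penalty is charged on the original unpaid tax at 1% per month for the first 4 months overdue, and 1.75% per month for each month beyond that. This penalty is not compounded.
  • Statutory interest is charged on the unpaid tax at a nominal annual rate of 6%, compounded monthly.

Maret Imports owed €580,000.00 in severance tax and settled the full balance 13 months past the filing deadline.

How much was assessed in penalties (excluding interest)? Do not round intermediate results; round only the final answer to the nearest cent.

€114,550.00

Penalty, months 1–4: 4 × 1% × €580,000.00 = €23,200.00
Penalty, months 5–13: 9 × 1.75% × €580,000.00 = €91,350.00
Total penalty = €23,200.00 + €91,350.00 = €114,550.00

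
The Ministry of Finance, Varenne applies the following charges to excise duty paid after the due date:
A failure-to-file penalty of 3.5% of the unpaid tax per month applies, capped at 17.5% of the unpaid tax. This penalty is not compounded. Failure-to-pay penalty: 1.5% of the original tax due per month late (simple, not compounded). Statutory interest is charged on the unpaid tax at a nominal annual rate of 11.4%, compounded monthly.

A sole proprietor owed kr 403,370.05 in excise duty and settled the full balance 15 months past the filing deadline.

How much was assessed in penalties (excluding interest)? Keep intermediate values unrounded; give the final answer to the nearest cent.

kr 161,348.02

Failure-to-file: 15 × 3.5% × kr 403,370.05 = kr 211,769.28…, capped at 17.5% × kr 403,370.05 = kr 70,589.76…
Failure-to-pay penalty = 1.5% × kr 403,370.05 × 15 mo = kr 90,758.26…
Total penalty = kr 70,589.76… + kr 90,758.26… = kr 161,348.02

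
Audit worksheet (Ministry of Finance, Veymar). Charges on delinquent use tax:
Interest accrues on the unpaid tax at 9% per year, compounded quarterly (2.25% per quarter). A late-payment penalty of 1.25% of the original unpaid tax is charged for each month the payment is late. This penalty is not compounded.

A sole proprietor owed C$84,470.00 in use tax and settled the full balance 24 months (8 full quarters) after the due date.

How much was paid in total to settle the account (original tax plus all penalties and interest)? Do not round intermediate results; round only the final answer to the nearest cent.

C$126,268.39

Late-payment penalty = 1.25% × C$84,470.00 × 24 mo = C$25,341.00
Interest: C$84,470.00 × ((1 + 0.0225)^8 − 1) = C$84,470.00 × 0.1948311… = C$16,457.3865…
Total = C$84,470.00 + C$25,341.0000 + C$16,457.3865… = C$126,268.39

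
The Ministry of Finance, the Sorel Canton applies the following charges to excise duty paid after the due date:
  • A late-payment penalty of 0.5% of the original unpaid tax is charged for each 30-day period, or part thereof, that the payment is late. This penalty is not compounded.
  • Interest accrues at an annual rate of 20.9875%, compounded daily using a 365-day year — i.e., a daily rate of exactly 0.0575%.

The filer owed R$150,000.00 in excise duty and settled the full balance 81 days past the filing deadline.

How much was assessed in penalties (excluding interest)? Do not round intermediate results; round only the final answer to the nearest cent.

Penalty periods: ⌈81/30⌉ = 3; penalty = 3 × 0.5% × R$150,000.00 = R$2,250.00

R$2,250.00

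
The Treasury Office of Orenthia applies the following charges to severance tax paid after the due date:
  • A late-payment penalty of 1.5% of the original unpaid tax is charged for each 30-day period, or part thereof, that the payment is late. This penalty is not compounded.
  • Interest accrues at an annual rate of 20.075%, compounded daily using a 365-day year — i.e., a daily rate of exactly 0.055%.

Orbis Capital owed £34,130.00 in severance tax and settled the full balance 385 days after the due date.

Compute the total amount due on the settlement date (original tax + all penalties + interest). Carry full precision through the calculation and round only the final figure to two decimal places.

Penalty periods: ⌈385/30⌉ = 13; penalty = 13 × 1.5% × £34,130.00 = £6,655.35
Interest: £34,130.00 × ((1 + 0.00055)^385 − 1) = £34,130.00 × 0.23576695… = £8,046.7260…
Total = £34,130.00 + £6,655.3500 + £8,046.7260… = £48,832.08

£48,832.08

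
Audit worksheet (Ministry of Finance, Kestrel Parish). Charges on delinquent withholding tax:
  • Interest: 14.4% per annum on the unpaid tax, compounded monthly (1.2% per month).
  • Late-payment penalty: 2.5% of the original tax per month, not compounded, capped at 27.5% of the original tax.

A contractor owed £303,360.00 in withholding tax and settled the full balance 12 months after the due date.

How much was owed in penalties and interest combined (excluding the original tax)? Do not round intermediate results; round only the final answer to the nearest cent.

Penalty (uncapped): 12 × 2.5% × £303,360.00 = £91,008.00; cap = 27.5% × £303,360.00 = £83,424.00 → penalty = £83,424.00
Interest: £303,360.00 × ((1 + 0.012)^12 − 1) = £303,360.00 × 0.1538946… = £46,685.4732…
Penalties + interest = £83,424.0000 + £46,685.4732… = £130,109.47

£130,109.47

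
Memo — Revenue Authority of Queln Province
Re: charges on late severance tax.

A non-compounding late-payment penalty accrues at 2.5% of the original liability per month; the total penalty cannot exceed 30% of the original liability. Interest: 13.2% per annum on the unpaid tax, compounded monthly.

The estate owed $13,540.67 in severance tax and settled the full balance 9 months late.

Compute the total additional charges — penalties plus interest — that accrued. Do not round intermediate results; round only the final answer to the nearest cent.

Penalty: 9 × 2.5% × $13,540.67 = $3,046.65… (below the 30% cap of $4,062.20…)
Interest (13.2%/yr ÷ 12 = 1.1%/month): $13,540.67 × ((1 + 0.011)^9 − 1) = $1,401.0486…
Penalties + interest = $3,046.6508… + $1,401.0486… = $4,447.70

$4,447.70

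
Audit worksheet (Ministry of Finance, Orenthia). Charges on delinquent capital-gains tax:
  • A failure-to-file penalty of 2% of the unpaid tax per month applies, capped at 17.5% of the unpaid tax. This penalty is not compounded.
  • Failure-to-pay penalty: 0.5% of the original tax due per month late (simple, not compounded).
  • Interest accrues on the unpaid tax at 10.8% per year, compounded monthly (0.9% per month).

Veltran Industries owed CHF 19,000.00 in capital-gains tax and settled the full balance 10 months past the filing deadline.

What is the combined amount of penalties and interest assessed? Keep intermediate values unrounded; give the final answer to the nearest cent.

CHF 6,055.94

Failure-to-file: 10 × 2% × CHF 19,000.00 = CHF 3,800.00, capped at 17.5% × CHF 19,000.00 = CHF 3,325.00
Failure-to-pay penalty = 0.5% × CHF 19,000.00 × 10 mo = CHF 950.00
Interest: CHF 19,000.00 × ((1 + 0.009)^10 − 1) = CHF 19,000.00 × 0.0937339… = CHF 1,780.9436…
Penalties + interest = CHF 4,275.0000 + CHF 1,780.9436… = CHF 6,055.94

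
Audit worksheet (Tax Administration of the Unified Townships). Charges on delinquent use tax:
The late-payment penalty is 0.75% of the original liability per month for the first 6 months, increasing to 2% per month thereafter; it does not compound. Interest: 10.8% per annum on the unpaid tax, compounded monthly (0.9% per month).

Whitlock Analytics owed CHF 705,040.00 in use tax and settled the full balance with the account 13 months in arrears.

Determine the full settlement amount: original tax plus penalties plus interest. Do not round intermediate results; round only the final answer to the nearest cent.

CHF 922,566.88

Penalty, months 1–6: 6 × 0.75% × CHF 705,040.00 = CHF 31,726.80
Penalty, months 7–13: 7 × 2% × CHF 705,040.00 = CHF 98,705.60
Interest: CHF 705,040.00 × ((1 + 0.009)^13 − 1) = CHF 705,040.00 × 0.1235313… = CHF 87,094.4810…
Total = CHF 705,040.00 + CHF 130,432.4000 + CHF 87,094.4810… = CHF 922,566.88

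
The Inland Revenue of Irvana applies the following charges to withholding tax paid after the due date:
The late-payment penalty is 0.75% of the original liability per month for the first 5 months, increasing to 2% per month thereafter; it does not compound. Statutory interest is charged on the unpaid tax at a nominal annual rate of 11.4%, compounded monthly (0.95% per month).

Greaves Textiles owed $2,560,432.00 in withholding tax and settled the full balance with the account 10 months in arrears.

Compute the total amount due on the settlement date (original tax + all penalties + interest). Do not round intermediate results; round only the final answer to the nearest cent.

$3,166,398.85

Penalty, months 1–5: 5 × 0.75% × $2,560,432.00 = $96,016.20
Penalty, months 6–10: 5 × 2% × $2,560,432.00 = $256,043.20
Interest: $2,560,432.00 × ((1 + 0.0095)^10 − 1) = $2,560,432.00 × 0.0991659… = $253,907.4544…
Total = $2,560,432.00 + $352,059.4000 + $253,907.4544… = $3,166,398.85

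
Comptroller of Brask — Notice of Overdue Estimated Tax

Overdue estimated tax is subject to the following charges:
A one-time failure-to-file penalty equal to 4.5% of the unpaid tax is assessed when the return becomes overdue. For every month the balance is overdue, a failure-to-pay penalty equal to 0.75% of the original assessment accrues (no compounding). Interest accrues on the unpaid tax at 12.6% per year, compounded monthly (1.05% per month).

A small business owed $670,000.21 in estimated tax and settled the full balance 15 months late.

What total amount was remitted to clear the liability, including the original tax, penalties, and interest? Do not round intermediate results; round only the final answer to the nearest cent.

$889,170.65

Failure-to-file penalty: 4.5% × $670,000.21 = $30,150.01…
Failure-to-pay penalty: 15 × 0.75% × $670,000.21 = $75,375.02…
Interest: $670,000.21 × ((1 + 0.0105)^15 − 1) = $670,000.21 × 0.1696200… = $113,645.4029…
Total = $670,000.21 + $105,525.0331… + $113,645.4029… = $889,170.65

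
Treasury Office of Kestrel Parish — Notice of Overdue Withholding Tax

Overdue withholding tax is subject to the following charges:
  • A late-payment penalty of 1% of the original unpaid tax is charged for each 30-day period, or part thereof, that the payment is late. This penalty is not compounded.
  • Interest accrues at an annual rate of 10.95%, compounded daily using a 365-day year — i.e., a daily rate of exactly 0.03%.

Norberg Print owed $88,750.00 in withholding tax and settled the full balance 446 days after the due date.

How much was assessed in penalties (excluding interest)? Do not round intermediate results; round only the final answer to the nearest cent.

$13,312.50

Penalty periods: ⌈446/30⌉ = 15; penalty = 15 × 1% × $88,750.00 = $13,312.50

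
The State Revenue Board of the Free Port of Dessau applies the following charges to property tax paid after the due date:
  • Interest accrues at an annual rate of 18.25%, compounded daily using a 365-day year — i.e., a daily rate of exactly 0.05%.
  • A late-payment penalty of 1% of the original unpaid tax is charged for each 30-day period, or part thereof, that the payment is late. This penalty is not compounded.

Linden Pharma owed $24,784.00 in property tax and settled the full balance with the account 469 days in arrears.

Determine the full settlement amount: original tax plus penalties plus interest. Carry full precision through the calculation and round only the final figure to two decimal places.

$35,297.43

Penalty periods: ⌈469/30⌉ = 16; penalty = 16 × 1% × $24,784.00 = $3,965.44
Interest: $24,784.00 × ((1 + 0.0005)^469 − 1) = $24,784.00 × 0.26420238… = $6,547.9918…
Total = $24,784.00 + $3,965.4400 + $6,547.9918… = $35,297.43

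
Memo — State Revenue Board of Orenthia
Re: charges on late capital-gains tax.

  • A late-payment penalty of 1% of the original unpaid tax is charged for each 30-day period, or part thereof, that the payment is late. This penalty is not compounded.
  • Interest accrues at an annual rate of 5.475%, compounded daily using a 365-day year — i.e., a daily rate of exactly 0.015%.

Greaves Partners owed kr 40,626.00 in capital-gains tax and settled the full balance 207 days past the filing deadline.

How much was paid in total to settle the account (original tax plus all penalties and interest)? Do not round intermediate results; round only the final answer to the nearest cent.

Penalty periods: ⌈207/30⌉ = 7; penalty = 7 × 1% × kr 40,626.00 = kr 2,843.82
Interest: kr 40,626.00 × ((1 + 0.00015)^207 − 1) = kr 40,626.00 × 0.03153468… = kr 1,281.1278…
Total = kr 40,626.00 + kr 2,843.8200 + kr 1,281.1278… = kr 44,750.95

kr 44,750.95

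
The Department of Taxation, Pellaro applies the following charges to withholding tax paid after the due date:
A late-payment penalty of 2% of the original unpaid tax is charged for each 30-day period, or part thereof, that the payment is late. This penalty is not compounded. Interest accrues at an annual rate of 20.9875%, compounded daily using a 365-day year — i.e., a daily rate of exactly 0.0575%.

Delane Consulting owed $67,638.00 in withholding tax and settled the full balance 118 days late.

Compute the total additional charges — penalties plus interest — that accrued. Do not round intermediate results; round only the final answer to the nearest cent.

$10,158.14

Penalty periods: ⌈118/30⌉ = 4; penalty = 4 × 2% × $67,638.00 = $5,411.04
Interest: $67,638.00 × ((1 + 0.000575)^118 − 1) = $67,638.00 × 0.07018390… = $4,747.0985…
Penalties + interest = $5,411.0400 + $4,747.0985… = $10,158.14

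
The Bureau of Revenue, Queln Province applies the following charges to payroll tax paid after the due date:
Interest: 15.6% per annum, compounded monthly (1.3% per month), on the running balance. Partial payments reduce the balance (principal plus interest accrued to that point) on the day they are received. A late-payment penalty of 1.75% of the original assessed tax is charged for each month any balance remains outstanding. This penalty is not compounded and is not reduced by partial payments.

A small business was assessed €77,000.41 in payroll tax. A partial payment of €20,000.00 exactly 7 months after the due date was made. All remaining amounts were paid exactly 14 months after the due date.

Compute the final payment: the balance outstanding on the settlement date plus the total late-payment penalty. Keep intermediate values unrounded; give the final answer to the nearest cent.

Balance at month 7: €77,000.4100 × (1 + 0.013)^7 = €84,286.7203…
After €20,000.00 payment: €84,286.7203… − €20,000.00 = €64,286.7203…
Balance at month 14: €64,286.7203… × (1 + 0.013)^7 = €70,369.9735…
Penalty: 14 × 1.75% × €77,000.41 = €18,865.10…
Final settlement = outstanding balance + penalty = €70,369.9735… + €18,865.10… = €89,235.07

€89,235.07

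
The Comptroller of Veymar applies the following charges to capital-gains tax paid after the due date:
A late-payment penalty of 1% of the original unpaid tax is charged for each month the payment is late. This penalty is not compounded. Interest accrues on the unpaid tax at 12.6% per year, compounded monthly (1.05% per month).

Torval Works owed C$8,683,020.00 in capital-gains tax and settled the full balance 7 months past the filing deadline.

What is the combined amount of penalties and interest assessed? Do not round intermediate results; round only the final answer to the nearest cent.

C$1,266,472.26

Late-payment penalty = 1% × C$8,683,020.00 × 7 mo = C$607,811.40
Interest: C$8,683,020.00 × ((1 + 0.0105)^7 − 1) = C$8,683,020.00 × 0.0758562… = C$658,660.8582…
Penalties + interest = C$607,811.4000 + C$658,660.8582… = C$1,266,472.26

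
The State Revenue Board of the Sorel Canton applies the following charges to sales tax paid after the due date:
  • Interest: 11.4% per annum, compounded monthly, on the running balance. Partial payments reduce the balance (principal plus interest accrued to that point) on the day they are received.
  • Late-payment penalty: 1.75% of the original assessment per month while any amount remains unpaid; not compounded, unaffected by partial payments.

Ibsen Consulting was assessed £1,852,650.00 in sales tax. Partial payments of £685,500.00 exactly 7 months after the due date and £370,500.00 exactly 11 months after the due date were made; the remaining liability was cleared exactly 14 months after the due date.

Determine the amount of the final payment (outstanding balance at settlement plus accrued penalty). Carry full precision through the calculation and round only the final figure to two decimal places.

£1,455,195.04

Monthly rate = 11.4% ÷ 12 = 0.95%
Balance at month 7: £1,852,650.0000 × (1 + 0.0095)^7 = £1,979,418.5856…
After £685,500.00 payment: £1,979,418.5856… − £685,500.00 = £1,293,918.5856…
Balance at month 11: £1,293,918.5856… × (1 + 0.0095)^4 = £1,343,792.5968…
After £370,500.00 payment: £1,343,792.5968… − £370,500.00 = £973,292.5968…
Balance at month 14: £973,292.5968… × (1 + 0.0095)^3 = £1,001,295.7893…
Penalty: 14 × 1.75% × £1,852,650.00 = £453,899.25
Final settlement = outstanding balance + penalty = £1,001,295.7893… + £453,899.25 = £1,455,195.04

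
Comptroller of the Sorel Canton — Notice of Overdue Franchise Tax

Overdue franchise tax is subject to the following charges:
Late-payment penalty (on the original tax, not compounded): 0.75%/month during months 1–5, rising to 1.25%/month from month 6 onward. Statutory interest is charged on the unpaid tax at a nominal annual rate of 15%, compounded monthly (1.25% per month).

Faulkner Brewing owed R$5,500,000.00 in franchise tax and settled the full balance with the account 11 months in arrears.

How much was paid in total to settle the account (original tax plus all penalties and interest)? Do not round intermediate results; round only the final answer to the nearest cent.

R$6,924,083.18

Penalty, months 1–5: 5 × 0.75% × R$5,500,000.00 = R$206,250.00
Penalty, months 6–11: 6 × 1.25% × R$5,500,000.00 = R$412,500.00
Interest: R$5,500,000.00 × ((1 + 0.0125)^11 − 1) = R$5,500,000.00 × 0.1464242… = R$805,333.1827…
Total = R$5,500,000.00 + R$618,750.0000 + R$805,333.1827… = R$6,924,083.18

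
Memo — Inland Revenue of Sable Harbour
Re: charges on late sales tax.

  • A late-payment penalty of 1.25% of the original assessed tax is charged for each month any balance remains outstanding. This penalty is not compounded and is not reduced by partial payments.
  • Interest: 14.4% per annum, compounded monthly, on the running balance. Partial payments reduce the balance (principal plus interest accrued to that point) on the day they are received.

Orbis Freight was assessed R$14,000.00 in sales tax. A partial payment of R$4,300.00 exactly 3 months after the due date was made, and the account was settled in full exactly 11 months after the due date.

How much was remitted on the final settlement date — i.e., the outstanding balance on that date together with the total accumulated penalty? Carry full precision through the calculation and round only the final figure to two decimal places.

Monthly rate = 14.4% ÷ 12 = 1.2%
Balance at month 3: R$14,000.0000 × (1 + 0.012)^3 = R$14,510.0722…
After R$4,300.00 payment: R$14,510.0722… − R$4,300.00 = R$10,210.0722…
Balance at month 11: R$10,210.0722… × (1 + 0.012)^8 = R$11,232.4091…
Penalty: 11 × 1.25% × R$14,000.00 = R$1,925.00
Final settlement = outstanding balance + penalty = R$11,232.4091… + R$1,925.00 = R$13,157.41

R$13,157.41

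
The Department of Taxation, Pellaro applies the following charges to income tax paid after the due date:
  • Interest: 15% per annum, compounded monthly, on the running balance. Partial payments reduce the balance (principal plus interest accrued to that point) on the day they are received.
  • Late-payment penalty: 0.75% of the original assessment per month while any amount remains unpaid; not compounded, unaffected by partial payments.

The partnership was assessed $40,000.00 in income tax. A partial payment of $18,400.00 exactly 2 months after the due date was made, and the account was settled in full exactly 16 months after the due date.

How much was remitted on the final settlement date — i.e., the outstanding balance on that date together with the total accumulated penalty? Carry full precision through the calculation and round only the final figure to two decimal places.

Monthly rate = 15% ÷ 12 = 1.25%
Balance at month 2: $40,000.0000 × (1 + 0.0125)^2 = $41,006.2500
After $18,400.00 payment: $41,006.2500 − $18,400.00 = $22,606.2500
Balance at month 16: $22,606.2500 × (1 + 0.0125)^14 = $26,900.4145…
Penalty: 16 × 0.75% × $40,000.00 = $4,800.00
Final settlement = outstanding balance + penalty = $26,900.4145… + $4,800.00 = $31,700.41

$31,700.41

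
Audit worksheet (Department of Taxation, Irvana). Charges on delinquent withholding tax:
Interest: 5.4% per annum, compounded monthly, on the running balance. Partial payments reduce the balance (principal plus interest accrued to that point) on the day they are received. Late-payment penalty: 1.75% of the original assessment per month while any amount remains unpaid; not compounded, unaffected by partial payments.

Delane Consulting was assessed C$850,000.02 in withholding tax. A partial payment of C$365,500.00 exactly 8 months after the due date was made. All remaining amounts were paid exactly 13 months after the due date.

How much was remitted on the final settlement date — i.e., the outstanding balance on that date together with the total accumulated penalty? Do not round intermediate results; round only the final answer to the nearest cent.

Monthly rate = 5.4% ÷ 12 = 0.45%
Balance at month 8: C$850,000.0200 × (1 + 0.0045)^8 = C$881,086.3328…
After C$365,500.00 payment: C$881,086.3328… − C$365,500.00 = C$515,586.3328…
Balance at month 13: C$515,586.3328… × (1 + 0.0045)^5 = C$527,291.9024…
Penalty: 13 × 1.75% × C$850,000.02 = C$193,375.00…
Final settlement = outstanding balance + penalty = C$527,291.9024… + C$193,375.00… = C$720,666.91

C$720,666.91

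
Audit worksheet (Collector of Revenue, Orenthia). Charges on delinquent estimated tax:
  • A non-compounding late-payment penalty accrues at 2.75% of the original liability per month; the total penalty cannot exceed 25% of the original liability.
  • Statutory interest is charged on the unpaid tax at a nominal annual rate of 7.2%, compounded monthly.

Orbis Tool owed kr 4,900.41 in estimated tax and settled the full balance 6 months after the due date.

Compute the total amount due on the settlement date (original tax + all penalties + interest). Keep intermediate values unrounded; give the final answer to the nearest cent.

Penalty: 6 × 2.75% × kr 4,900.41 = kr 808.57… (below the 25% cap of kr 1,225.10…)
Interest (7.2%/yr ÷ 12 = 0.6%/month): kr 4,900.41 × ((1 + 0.006)^6 − 1) = kr 179.0822…
Total = kr 4,900.41 + kr 808.5677… + kr 179.0822… = kr 5,888.06

kr 5,888.06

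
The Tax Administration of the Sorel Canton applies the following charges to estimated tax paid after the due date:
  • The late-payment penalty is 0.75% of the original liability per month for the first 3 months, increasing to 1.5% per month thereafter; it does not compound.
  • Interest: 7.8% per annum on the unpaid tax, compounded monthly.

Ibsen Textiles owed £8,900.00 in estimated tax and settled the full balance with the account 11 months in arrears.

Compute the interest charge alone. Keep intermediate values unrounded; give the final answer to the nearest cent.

£657.44

Interest (7.8%/yr ÷ 12 = 0.65%/month): £8,900.00 × ((1 + 0.0065)^11 − 1) = £657.4400…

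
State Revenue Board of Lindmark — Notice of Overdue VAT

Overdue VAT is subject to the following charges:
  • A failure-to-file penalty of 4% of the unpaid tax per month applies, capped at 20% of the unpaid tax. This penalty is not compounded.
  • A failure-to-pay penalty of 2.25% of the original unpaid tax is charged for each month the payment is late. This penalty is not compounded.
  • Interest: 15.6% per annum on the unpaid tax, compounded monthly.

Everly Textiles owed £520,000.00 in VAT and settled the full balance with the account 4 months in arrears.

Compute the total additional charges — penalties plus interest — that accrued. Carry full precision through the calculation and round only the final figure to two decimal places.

Failure-to-file: 4 × 4% × £520,000.00 = £83,200.00 (under the 20% cap)
Failure-to-pay penalty = 2.25% × £520,000.00 × 4 mo = £46,800.00
Interest (15.6%/yr ÷ 12 = 1.3%/month): £520,000.00 × ((1 + 0.013)^4 − 1) = £27,571.8646…
Penalties + interest = £130,000.0000 + £27,571.8646… = £157,571.86

£157,571.86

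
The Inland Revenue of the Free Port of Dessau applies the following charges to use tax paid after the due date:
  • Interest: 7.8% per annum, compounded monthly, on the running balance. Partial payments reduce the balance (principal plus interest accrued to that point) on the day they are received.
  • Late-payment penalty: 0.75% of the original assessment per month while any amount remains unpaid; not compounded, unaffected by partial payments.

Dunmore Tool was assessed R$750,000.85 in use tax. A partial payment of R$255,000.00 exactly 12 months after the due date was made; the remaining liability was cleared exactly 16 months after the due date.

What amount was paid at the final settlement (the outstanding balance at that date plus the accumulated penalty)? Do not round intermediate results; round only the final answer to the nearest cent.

R$660,226.44

Monthly rate = 7.8% ÷ 12 = 0.65%
Balance at month 12: R$750,000.8500 × (1 + 0.0065)^12 = R$810,638.2765…
After R$255,000.00 payment: R$810,638.2765… − R$255,000.00 = R$555,638.2765…
Balance at month 16: R$555,638.2765… × (1 + 0.0065)^4 = R$570,226.3373…
Penalty: 16 × 0.75% × R$750,000.85 = R$90,000.10…
Final settlement = outstanding balance + penalty = R$570,226.3373… + R$90,000.10… = R$660,226.44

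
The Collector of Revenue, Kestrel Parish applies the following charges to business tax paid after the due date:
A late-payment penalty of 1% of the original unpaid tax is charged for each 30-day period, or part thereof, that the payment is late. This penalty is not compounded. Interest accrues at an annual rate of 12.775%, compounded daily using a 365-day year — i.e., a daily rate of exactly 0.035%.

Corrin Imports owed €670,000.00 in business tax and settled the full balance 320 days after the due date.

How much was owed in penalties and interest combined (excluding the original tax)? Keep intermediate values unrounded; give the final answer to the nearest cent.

€153,088.93

Penalty periods: ⌈320/30⌉ = 11; penalty = 11 × 1% × €670,000.00 = €73,700.00
Interest: €670,000.00 × ((1 + 0.00035)^320 − 1) = €670,000.00 × 0.11849094… = €79,388.9319…
Penalties + interest = €73,700.0000 + €79,388.9319… = €153,088.93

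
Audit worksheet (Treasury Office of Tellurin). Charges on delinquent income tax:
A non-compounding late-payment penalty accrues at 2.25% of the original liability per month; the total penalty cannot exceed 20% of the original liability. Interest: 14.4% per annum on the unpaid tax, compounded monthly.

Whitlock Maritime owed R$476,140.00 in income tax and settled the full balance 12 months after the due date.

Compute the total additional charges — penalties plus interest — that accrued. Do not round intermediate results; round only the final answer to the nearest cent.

R$168,503.39

Penalty (uncapped): 12 × 2.25% × R$476,140.00 = R$128,557.80; cap = 20% × R$476,140.00 = R$95,228.00 → penalty = R$95,228.00
Interest (14.4%/yr ÷ 12 = 1.2%/month): R$476,140.00 × ((1 + 0.012)^12 − 1) = R$73,275.3864…
Penalties + interest = R$95,228.0000 + R$73,275.3864… = R$168,503.39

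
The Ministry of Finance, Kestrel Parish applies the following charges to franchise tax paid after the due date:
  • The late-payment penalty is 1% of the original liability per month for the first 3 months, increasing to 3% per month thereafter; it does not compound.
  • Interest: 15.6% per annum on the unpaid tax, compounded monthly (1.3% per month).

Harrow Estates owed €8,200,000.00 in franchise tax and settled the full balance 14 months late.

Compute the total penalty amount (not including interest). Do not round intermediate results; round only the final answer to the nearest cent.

€2,952,000.00

Penalty, months 1–3: 3 × 1% × €8,200,000.00 = €246,000.00
Penalty, months 4–14: 11 × 3% × €8,200,000.00 = €2,706,000.00
Total penalty = €246,000.00 + €2,706,000.00 = €2,952,000.00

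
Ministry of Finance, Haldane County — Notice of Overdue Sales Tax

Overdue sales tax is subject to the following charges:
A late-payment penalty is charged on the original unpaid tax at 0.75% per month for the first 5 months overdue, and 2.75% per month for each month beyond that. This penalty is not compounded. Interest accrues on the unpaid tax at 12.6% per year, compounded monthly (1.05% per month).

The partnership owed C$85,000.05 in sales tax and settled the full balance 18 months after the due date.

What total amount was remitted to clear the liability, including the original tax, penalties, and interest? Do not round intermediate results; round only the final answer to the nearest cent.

C$136,157.43

Penalty, months 1–5: 5 × 0.75% × C$85,000.05 = C$3,187.50…
Penalty, months 6–18: 13 × 2.75% × C$85,000.05 = C$30,387.52…
Interest: C$85,000.05 × ((1 + 0.0105)^18 − 1) = C$85,000.05 × 0.2068512… = C$17,582.3611…
Total = C$85,000.05 + C$33,575.0198… + C$17,582.3611… = C$136,157.43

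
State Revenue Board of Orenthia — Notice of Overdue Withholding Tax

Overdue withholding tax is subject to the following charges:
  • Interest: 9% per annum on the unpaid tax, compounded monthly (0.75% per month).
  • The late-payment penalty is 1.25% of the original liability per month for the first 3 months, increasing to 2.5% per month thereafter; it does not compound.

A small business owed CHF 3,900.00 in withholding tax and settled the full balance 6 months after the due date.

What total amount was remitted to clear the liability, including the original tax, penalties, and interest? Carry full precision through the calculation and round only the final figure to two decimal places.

CHF 4,517.57

Penalty, months 1–3: 3 × 1.25% × CHF 3,900.00 = CHF 146.25
Penalty, months 4–6: 3 × 2.5% × CHF 3,900.00 = CHF 292.50
Interest: CHF 3,900.00 × ((1 + 0.0075)^6 − 1) = CHF 3,900.00 × 0.0458522… = CHF 178.8237…
Total = CHF 3,900.00 + CHF 438.7500 + CHF 178.8237… = CHF 4,517.57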